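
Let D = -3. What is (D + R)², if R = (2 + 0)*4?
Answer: 25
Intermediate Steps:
R = 8 (R = 2*4 = 8)
(D + R)² = (-3 + 8)² = 5² = 25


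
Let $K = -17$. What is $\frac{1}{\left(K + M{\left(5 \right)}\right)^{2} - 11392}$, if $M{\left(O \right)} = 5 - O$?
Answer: $- \frac{1}{11103} \approx -9.0066 \cdot 10^{-5}$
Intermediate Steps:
$\frac{1}{\left(K + M{\left(5 \right)}\right)^{2} - 11392} = \frac{1}{\left(-17 + \left(5 - 5\right)\right)^{2} - 11392} = \frac{1}{\left(-17 + 0\right)^{2} - 11392} = \frac{1}{\left(-17\right)^{2} - 11392} = \frac{1}{289 - 11392} = \frac{1}{-11103} = - \frac{1}{11103}$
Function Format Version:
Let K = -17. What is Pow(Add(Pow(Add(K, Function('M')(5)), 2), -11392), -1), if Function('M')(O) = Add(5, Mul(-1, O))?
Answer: Rational(-1, 11103) ≈ -9.0066e-5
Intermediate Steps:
Pow(Add(Pow(Add(K, Function('M')(5)), 2), -11392), -1) = Pow(Add(Pow(Add(-17, Add(5, Mul(-1, 5))), 2), -11392), -1) = Pow(Add(Pow(Add(-17, Add(5, -5)), 2), -11392), -1) = Pow(Add(Pow(Add(-17, 0), 2), -11392), -1) = Pow(Add(Pow(-17, 2), -11392), -1) = Pow(Add(289, -11392), -1) = Pow(-11103, -1) = Rational(-1, 11103)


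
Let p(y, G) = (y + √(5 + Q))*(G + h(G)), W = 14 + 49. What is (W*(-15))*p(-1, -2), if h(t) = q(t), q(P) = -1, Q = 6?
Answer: -2835 + 2835*√11 ≈ 6567.6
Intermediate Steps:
h(t) = -1
W = 63
p(y, G) = (-1 + G)*(y + √11) (p(y, G) = (y + √(5 + 6))*(G - 1) = (y + √11)*(-1 + G) = (-1 + G)*(y + √11))
(W*(-15))*p(-1, -2) = (63*(-15))*(-1*(-1) - √11 - 2*(-1) - 2*√11) = -945*(1 - √11 + 2 - 2*√11) = -945*(3 - 3*√11) = -2835 + 2835*√11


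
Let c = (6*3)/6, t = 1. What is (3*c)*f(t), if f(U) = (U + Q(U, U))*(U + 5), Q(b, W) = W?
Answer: 108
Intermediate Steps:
c = 3 (c = 18*(1/6) = 3)
f(U) = 2*U*(5 + U) (f(U) = (U + U)*(U + 5) = (2*U)*(5 + U) = 2*U*(5 + U))
(3*c)*f(t) = (3*3)*(2*1*(5 + 1)) = 9*(2*1*6) = 9*12 = 108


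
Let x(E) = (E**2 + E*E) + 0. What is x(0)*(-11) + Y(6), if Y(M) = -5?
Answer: -5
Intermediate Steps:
x(E) = 2*E**2 (x(E) = (E**2 + E**2) + 0 = 2*E**2 + 0 = 2*E**2)
x(0)*(-11) + Y(6) = (2*0**2)*(-11) - 5 = (2*0)*(-11) - 5 = 0*(-11) - 5 = 0 - 5 = -5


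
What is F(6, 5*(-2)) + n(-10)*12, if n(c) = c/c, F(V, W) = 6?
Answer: 18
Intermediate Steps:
n(c) = 1
F(6, 5*(-2)) + n(-10)*12 = 6 + 1*12 = 6 + 12 = 18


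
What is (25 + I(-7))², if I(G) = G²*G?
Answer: 101124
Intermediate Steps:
I(G) = G³
(25 + I(-7))² = (25 + (-7)³)² = (25 - 343)² = (-318)² = 101124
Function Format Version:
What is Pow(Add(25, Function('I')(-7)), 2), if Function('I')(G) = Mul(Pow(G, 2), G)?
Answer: 101124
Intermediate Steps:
Function('I')(G) = Pow(G, 3)
Pow(Add(25, Function('I')(-7)), 2) = Pow(Add(25, Pow(-7, 3)), 2) = Pow(Add(25, -343), 2) = Pow(-318, 2) = 101124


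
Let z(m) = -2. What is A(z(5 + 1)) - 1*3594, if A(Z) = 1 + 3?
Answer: -3590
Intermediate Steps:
A(Z) = 4
A(z(5 + 1)) - 1*3594 = 4 - 1*3594 = 4 - 3594 = -3590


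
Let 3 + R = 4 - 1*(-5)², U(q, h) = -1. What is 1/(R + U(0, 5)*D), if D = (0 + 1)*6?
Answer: -1/30 ≈ -0.033333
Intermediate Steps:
R = -24 (R = -3 + (4 - 1*(-5)²) = -3 + (4 - 1*25) = -3 + (4 - 25) = -3 - 21 = -24)
D = 6 (D = 1*6 = 6)
1/(R + U(0, 5)*D) = 1/(-24 - 1*6) = 1/(-24 - 6) = 1/(-30) = -1/30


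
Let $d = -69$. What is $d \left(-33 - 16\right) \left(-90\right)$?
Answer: $-304290$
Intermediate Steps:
$d \left(-33 - 16\right) \left(-90\right) = - 69 \left(-33 - 16\right) \left(-90\right) = \left(-69\right) \left(-49\right) \left(-90\right) = 3381 \left(-90\right) = -304290$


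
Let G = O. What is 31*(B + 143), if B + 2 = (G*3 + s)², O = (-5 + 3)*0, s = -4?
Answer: 4867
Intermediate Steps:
O = 0 (O = -2*0 = 0)
G = 0
B = 14 (B = -2 + (0*3 - 4)² = -2 + (0 - 4)² = -2 + (-4)² = -2 + 16 = 14)
31*(B + 143) = 31*(14 + 143) = 31*157 = 4867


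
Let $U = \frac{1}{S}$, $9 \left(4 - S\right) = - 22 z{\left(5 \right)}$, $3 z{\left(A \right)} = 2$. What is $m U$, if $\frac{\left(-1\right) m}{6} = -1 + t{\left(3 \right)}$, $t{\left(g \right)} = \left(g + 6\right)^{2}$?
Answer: $- \frac{1620}{19} \approx -85.263$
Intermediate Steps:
$z{\left(A \right)} = \frac{2}{3}$ ($z{\left(A \right)} = \frac{1}{3} \cdot 2 = \frac{2}{3}$)
$S = \frac{152}{27}$ ($S = 4 - \frac{\left(-22\right) \frac{2}{3}}{9} = 4 - - \frac{44}{27} = 4 + \frac{44}{27} = \frac{152}{27} \approx 5.6296$)
$t{\left(g \right)} = \left(6 + g\right)^{2}$
$m = -480$ ($m = - 6 \left(-1 + \left(6 + 3\right)^{2}\right) = - 6 \left(-1 + 9^{2}\right) = - 6 \left(-1 + 81\right) = \left(-6\right) 80 = -480$)
$U = \frac{27}{152}$ ($U = \frac{1}{\frac{152}{27}} = \frac{27}{152} \approx 0.17763$)
$m U = \left(-480\right) \frac{27}{152} = - \frac{1620}{19}$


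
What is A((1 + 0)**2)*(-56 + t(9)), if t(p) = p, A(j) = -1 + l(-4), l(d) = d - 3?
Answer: 376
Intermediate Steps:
l(d) = -3 + d
A(j) = -8 (A(j) = -1 + (-3 - 4) = -1 - 7 = -8)
A((1 + 0)**2)*(-56 + t(9)) = -8*(-56 + 9) = -8*(-47) = 376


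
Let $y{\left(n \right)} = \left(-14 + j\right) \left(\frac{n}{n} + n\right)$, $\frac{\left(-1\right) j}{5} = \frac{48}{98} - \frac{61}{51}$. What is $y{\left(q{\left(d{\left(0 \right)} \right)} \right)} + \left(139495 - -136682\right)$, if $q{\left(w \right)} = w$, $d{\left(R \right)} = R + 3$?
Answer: $\frac{690061679}{2499} \approx 2.7614 \cdot 10^{5}$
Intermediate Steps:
$d{\left(R \right)} = 3 + R$
$j = \frac{8825}{2499}$ ($j = - 5 \left(\frac{48}{98} - \frac{61}{51}\right) = - 5 \left(48 \cdot \frac{1}{98} - \frac{61}{51}\right) = - 5 \left(\frac{24}{49} - \frac{61}{51}\right) = \left(-5\right) \left(- \frac{1765}{2499}\right) = \frac{8825}{2499} \approx 3.5314$)
$y{\left(n \right)} = - \frac{26161}{2499} - \frac{26161 n}{2499}$ ($y{\left(n \right)} = \left(-14 + \frac{8825}{2499}\right) \left(\frac{n}{n} + n\right) = - \frac{26161 \left(1 + n\right)}{2499} = - \frac{26161}{2499} - \frac{26161 n}{2499}$)
$y{\left(q{\left(d{\left(0 \right)} \right)} \right)} + \left(139495 - -136682\right) = \left(- \frac{26161}{2499} - \frac{26161 \left(3 + 0\right)}{2499}\right) + \left(139495 - -136682\right) = \left(- \frac{26161}{2499} - \frac{26161}{833}\right) + \left(139495 + 136682\right) = \left(- \frac{26161}{2499} - \frac{26161}{833}\right) + 276177 = - \frac{104644}{2499} + 276177 = \frac{690061679}{2499}$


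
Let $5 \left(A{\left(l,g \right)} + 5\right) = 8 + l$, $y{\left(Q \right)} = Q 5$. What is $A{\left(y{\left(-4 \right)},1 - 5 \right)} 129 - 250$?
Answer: $- \frac{6023}{5} \approx -1204.6$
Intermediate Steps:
$y{\left(Q \right)} = 5 Q$
$A{\left(l,g \right)} = - \frac{17}{5} + \frac{l}{5}$ ($A{\left(l,g \right)} = -5 + \frac{8 + l}{5} = -5 + \left(\frac{8}{5} + \frac{l}{5}\right) = - \frac{17}{5} + \frac{l}{5}$)
$A{\left(y{\left(-4 \right)},1 - 5 \right)} 129 - 250 = \left(- \frac{17}{5} + \frac{5 \left(-4\right)}{5}\right) 129 - 250 = \left(- \frac{17}{5} + \frac{1}{5} \left(-20\right)\right) 129 - 250 = \left(- \frac{17}{5} - 4\right) 129 - 250 = \left(- \frac{37}{5}\right) 129 - 250 = - \frac{4773}{5} - 250 = - \frac{6023}{5}$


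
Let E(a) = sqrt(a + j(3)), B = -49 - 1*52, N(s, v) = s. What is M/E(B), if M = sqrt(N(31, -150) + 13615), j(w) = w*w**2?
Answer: -I*sqrt(252451)/37 ≈ -13.58*I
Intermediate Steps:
j(w) = w**3
M = sqrt(13646) (M = sqrt(31 + 13615) = sqrt(13646) ≈ 116.82)
B = -101 (B = -49 - 52 = -101)
E(a) = sqrt(27 + a) (E(a) = sqrt(a + 3**3) = sqrt(a + 27) = sqrt(27 + a))
M/E(B) = sqrt(13646)/(sqrt(27 - 101)) = sqrt(13646)/(sqrt(-74)) = sqrt(13646)/((I*sqrt(74))) = sqrt(13646)*(-I*sqrt(74)/74) = -I*sqrt(252451)/37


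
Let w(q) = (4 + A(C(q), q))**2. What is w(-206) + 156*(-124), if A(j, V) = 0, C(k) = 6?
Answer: -19328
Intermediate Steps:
w(q) = 16 (w(q) = (4 + 0)**2 = 4**2 = 16)
w(-206) + 156*(-124) = 16 + 156*(-124) = 16 - 19344 = -19328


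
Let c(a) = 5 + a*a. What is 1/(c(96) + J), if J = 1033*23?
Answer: 1/32980 ≈ 3.0321e-5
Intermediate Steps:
J = 23759
c(a) = 5 + a²
1/(c(96) + J) = 1/((5 + 96²) + 23759) = 1/((5 + 9216) + 23759) = 1/(9221 + 23759) = 1/32980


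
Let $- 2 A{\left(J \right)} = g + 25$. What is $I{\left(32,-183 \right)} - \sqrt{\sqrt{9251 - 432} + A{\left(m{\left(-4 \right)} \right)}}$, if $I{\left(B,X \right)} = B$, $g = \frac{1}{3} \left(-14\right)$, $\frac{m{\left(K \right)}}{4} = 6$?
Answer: $32 - \frac{\sqrt{-366 + 36 \sqrt{8819}}}{6} \approx 22.849$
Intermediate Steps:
$m{\left(K \right)} = 24$ ($m{\left(K \right)} = 4 \cdot 6 = 24$)
$g = - \frac{14}{3}$ ($g = \frac{1}{3} \left(-14\right) = - \frac{14}{3} \approx -4.6667$)
$A{\left(J \right)} = - \frac{61}{6}$ ($A{\left(J \right)} = - \frac{- \frac{14}{3} + 25}{2} = \left(- \frac{1}{2}\right) \frac{61}{3} = - \frac{61}{6}$)
$I{\left(32,-183 \right)} - \sqrt{\sqrt{9251 - 432} + A{\left(m{\left(-4 \right)} \right)}} = 32 - \sqrt{\sqrt{9251 - 432} - \frac{61}{6}} = 32 - \sqrt{\sqrt{8819} - \frac{61}{6}} = 32 - \sqrt{- \frac{61}{6} + \sqrt{8819}}$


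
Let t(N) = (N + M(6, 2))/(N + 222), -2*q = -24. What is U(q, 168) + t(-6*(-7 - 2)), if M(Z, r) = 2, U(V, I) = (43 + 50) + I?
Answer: 18023/69 ≈ 261.20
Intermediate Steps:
q = 12 (q = -½*(-24) = 12)
U(V, I) = 93 + I
t(N) = (2 + N)/(222 + N) (t(N) = (N + 2)/(N + 222) = (2 + N)/(222 + N))
U(q, 168) + t(-6*(-7 - 2)) = (93 + 168) + (2 - 6*(-7 - 2))/(222 - 6*(-7 - 2)) = 261 + (2 - 6*(-9))/(222 - 6*(-9)) = 261 + (2 + 54)/(222 + 54) = 261 + 56/276 = 261 + (1/276)*56 = 261 + 14/69 = 18023/69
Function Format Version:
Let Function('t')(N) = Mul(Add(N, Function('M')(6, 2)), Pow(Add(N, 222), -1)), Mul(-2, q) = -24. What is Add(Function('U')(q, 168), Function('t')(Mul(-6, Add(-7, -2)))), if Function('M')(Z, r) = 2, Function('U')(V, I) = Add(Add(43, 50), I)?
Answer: Rational(18023, 69) ≈ 261.20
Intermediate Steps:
q = 12 (q = Mul(Rational(-1, 2), -24) = 12)
Function('U')(V, I) = Add(93, I)
Function('t')(N) = Mul(Pow(Add(222, N), -1), Add(2, N)) (Function('t')(N) = Mul(Add(N, 2), Pow(Add(N, 222), -1)) = Mul(Add(2, N), Pow(Add(222, N), -1)) = Mul(Pow(Add(222, N), -1), Add(2, N)))
Add(Function('U')(q, 168), Function('t')(Mul(-6, Add(-7, -2)))) = Add(Add(93, 168), Mul(Pow(Add(222, Mul(-6, Add(-7, -2))), -1), Add(2, Mul(-6, Add(-7, -2))))) = Add(261, Mul(Pow(Add(222, Mul(-6, -9)), -1), Add(2, Mul(-6, -9)))) = Add(261, Mul(Pow(Add(222, 54), -1), Add(2, 54))) = Add(261, Mul(Pow(276, -1), 56)) = Add(261, Mul(Rational(1, 276), 56)) = Add(261, Rational(14, 69)) = Rational(18023, 69)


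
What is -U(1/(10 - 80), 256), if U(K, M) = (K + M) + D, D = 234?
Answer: -34299/70 ≈ -489.99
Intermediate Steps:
U(K, M) = 234 + K + M (U(K, M) = (K + M) + 234 = 234 + K + M)
-U(1/(10 - 80), 256) = -(234 + 1/(10 - 80) + 256) = -(234 + 1/(-70) + 256) = -(234 - 1/70 + 256) = -1*34299/70 = -34299/70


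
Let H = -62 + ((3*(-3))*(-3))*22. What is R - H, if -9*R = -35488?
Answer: 30700/9 ≈ 3411.1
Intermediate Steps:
R = 35488/9 (R = -1/9*(-35488) = 35488/9 ≈ 3943.1)
H = 532 (H = -62 - 9*(-3)*22 = -62 + 27*22 = -62 + 594 = 532)
R - H = 35488/9 - 1*532 = 35488/9 - 532 = 30700/9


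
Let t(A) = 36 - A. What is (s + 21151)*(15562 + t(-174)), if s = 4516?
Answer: 404819924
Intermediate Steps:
(s + 21151)*(15562 + t(-174)) = (4516 + 21151)*(15562 + (36 - 1*(-174))) = 25667*(15562 + (36 + 174)) = 25667*(15562 + 210) = 25667*15772 = 404819924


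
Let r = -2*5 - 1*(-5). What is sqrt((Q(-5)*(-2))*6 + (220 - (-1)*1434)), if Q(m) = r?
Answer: sqrt(1714) ≈ 41.401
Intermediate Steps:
r = -5 (r = -10 + 5 = -5)
Q(m) = -5
sqrt((Q(-5)*(-2))*6 + (220 - (-1)*1434)) = sqrt(-5*(-2)*6 + (220 - (-1)*1434)) = sqrt(10*6 + (220 - 1*(-1434))) = sqrt(60 + (220 + 1434)) = sqrt(60 + 1654) = sqrt(1714)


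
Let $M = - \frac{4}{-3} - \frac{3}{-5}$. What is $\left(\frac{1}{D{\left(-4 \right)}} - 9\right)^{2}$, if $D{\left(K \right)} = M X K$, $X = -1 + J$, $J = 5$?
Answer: $\frac{17564481}{215296} \approx 81.583$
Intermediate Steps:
$X = 4$ ($X = -1 + 5 = 4$)
$M = \frac{29}{15}$ ($M = \left(-4\right) \left(- \frac{1}{3}\right) - - \frac{3}{5} = \frac{4}{3} + \frac{3}{5} = \frac{29}{15} \approx 1.9333$)
$D{\left(K \right)} = \frac{116 K}{15}$ ($D{\left(K \right)} = \frac{29}{15} \cdot 4 K = \frac{116 K}{15}$)
$\left(\frac{1}{D{\left(-4 \right)}} - 9\right)^{2} = \left(\frac{1}{\frac{116}{15} \left(-4\right)} - 9\right)^{2} = \left(\frac{1}{- \frac{464}{15}} - 9\right)^{2} = \left(- \frac{15}{464} - 9\right)^{2} = \left(- \frac{4191}{464}\right)^{2} = \frac{17564481}{215296}$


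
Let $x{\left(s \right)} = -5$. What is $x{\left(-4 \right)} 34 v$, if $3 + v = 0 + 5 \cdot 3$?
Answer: $-2040$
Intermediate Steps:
$v = 12$ ($v = -3 + \left(0 + 5 \cdot 3\right) = -3 + \left(0 + 15\right) = -3 + 15 = 12$)
$x{\left(-4 \right)} 34 v = \left(-5\right) 34 \cdot 12 = \left(-170\right) 12 = -2040$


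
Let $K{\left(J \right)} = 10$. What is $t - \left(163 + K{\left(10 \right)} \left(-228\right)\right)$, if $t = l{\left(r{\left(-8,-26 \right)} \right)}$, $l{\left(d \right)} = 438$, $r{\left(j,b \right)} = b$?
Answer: $2555$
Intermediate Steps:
$t = 438$
$t - \left(163 + K{\left(10 \right)} \left(-228\right)\right) = 438 - \left(163 + 10 \left(-228\right)\right) = 438 - \left(163 - 2280\right) = 438 - -2117 = 438 + 2117 = 2555$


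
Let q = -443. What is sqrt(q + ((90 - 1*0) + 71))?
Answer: I*sqrt(282) ≈ 16.793*I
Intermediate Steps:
sqrt(q + ((90 - 1*0) + 71)) = sqrt(-443 + ((90 - 1*0) + 71)) = sqrt(-443 + ((90 + 0) + 71)) = sqrt(-443 + (90 + 71)) = sqrt(-443 + 161) = sqrt(-282) = I*sqrt(282)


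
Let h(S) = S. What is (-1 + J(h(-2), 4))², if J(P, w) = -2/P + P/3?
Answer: 4/9 ≈ 0.44444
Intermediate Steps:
J(P, w) = -2/P + P/3 (J(P, w) = -2/P + P*(⅓) = -2/P + P/3)
(-1 + J(h(-2), 4))² = (-1 + (-2/(-2) + (⅓)*(-2)))² = (-1 + (-2*(-½) - ⅔))² = (-1 + (1 - ⅔))² = (-1 + ⅓)² = (-⅔)² = 4/9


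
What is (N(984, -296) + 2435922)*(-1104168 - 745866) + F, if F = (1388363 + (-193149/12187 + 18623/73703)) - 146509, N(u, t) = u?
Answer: -578498589511062496028/128316923 ≈ -4.5084e+12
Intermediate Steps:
F = 159348882852064/128316923 (F = (1388363 + (-193149*1/12187 + 18623*(1/73703))) - 146509 = (1388363 + (-193149/12187 + 18623/73703)) - 146509 = (1388363 - 2001243178/128316923) - 146509 = 178148466923871/128316923 - 146509 = 159348882852064/128316923 ≈ 1.2418e+6)
(N(984, -296) + 2435922)*(-1104168 - 745866) + F = (984 + 2435922)*(-1104168 - 745866) + 159348882852064/128316923 = 2436906*(-1850034) + 159348882852064/128316923 = -4508358954804 + 159348882852064/128316923 = -578498589511062496028/128316923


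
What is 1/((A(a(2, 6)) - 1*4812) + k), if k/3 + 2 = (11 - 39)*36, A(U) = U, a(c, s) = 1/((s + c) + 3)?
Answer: -11/86261 ≈ -0.00012752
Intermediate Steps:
a(c, s) = 1/(3 + c + s) (a(c, s) = 1/((c + s) + 3) = 1/(3 + c + s))
k = -3030 (k = -6 + 3*((11 - 39)*36) = -6 + 3*(-28*36) = -6 + 3*(-1008) = -6 - 3024 = -3030)
1/((A(a(2, 6)) - 1*4812) + k) = 1/((1/(3 + 2 + 6) - 1*4812) - 3030) = 1/((1/11 - 4812) - 3030) = 1/(-52931/11 - 3030) = 1/(-86261/11) = -11/86261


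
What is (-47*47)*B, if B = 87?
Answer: -192183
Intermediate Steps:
(-47*47)*B = -47*47*87 = -2209*87 = -192183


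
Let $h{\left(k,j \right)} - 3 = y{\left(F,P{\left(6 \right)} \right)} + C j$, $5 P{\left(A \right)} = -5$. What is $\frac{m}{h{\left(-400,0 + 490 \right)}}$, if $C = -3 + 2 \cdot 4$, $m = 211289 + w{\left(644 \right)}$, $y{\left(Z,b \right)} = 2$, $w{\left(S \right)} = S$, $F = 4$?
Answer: $\frac{211933}{2455} \approx 86.327$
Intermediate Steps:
$P{\left(A \right)} = -1$ ($P{\left(A \right)} = \frac{1}{5} \left(-5\right) = -1$)
$m = 211933$ ($m = 211289 + 644 = 211933$)
$C = 5$ ($C = -3 + 8 = 5$)
$h{\left(k,j \right)} = 5 + 5 j$ ($h{\left(k,j \right)} = 3 + \left(2 + 5 j\right) = 5 + 5 j$)
$\frac{m}{h{\left(-400,0 + 490 \right)}} = \frac{211933}{5 + 5 \left(0 + 490\right)} = \frac{211933}{5 + 5 \cdot 490} = \frac{211933}{5 + 2450} = \frac{211933}{2455}$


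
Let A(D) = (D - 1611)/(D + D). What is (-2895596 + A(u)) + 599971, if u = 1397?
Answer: -3206988232/1397 ≈ -2.2956e+6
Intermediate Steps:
A(D) = (-1611 + D)/(2*D) (A(D) = (-1611 + D)/((2*D)) = (-1611 + D)*(1/(2*D)) = (-1611 + D)/(2*D))
(-2895596 + A(u)) + 599971 = (-2895596 + (½)*(-1611 + 1397)/1397) + 599971 = (-2895596 + (½)*(1/1397)*(-214)) + 599971 = (-2895596 - 107/1397) + 599971 = -4045147719/1397 + 599971 = -3206988232/1397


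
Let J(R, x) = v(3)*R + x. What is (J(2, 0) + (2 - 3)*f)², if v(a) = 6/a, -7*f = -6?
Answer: 484/49 ≈ 9.8775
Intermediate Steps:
f = 6/7 (f = -⅐*(-6) = 6/7 ≈ 0.85714)
J(R, x) = x + 2*R (J(R, x) = (6/3)*R + x = (6*(⅓))*R + x = 2*R + x = x + 2*R)
(J(2, 0) + (2 - 3)*f)² = ((0 + 2*2) + (2 - 3)*(6/7))² = ((0 + 4) - 1*6/7)² = (4 - 6/7)² = (22/7)² = 484/49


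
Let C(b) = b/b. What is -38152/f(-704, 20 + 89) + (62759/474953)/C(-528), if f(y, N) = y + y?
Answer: 2276096441/83591728 ≈ 27.229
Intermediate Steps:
C(b) = 1
f(y, N) = 2*y
-38152/f(-704, 20 + 89) + (62759/474953)/C(-528) = -38152/(2*(-704)) + (62759/474953)/1 = -38152/(-1408) + (62759*(1/474953))*1 = -38152*(-1/1408) + (62759/474953)*1 = 4769/176 + 62759/474953 = 2276096441/83591728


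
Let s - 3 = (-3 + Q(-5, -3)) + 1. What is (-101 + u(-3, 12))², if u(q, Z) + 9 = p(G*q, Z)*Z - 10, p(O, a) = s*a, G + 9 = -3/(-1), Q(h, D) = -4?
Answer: 304704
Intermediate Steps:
G = -6 (G = -9 - 3/(-1) = -9 - 3*(-1) = -9 + 3 = -6)
s = -3 (s = 3 + ((-3 - 4) + 1) = 3 + (-7 + 1) = 3 - 6 = -3)
p(O, a) = -3*a
u(q, Z) = -19 - 3*Z² (u(q, Z) = -9 + ((-3*Z)*Z - 10) = -9 + (-3*Z² - 10) = -9 + (-10 - 3*Z²) = -19 - 3*Z²)
(-101 + u(-3, 12))² = (-101 + (-19 - 3*12²))² = (-101 + (-19 - 3*144))² = (-101 + (-19 - 432))² = (-101 - 451)² = (-552)² = 304704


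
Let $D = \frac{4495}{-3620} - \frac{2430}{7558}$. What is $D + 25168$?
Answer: $\frac{68855270347}{2735996} \approx 25166.0$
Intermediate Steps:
$D = - \frac{4276981}{2735996}$ ($D = 4495 \left(- \frac{1}{3620}\right) - \frac{1215}{3779} = - \frac{899}{724} - \frac{1215}{3779} = - \frac{4276981}{2735996} \approx -1.5632$)
$D + 25168 = - \frac{4276981}{2735996} + 25168 = \frac{68855270347}{2735996}$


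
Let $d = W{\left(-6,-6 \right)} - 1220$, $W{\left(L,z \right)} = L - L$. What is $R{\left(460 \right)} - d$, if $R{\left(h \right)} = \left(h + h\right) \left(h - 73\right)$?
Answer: $357260$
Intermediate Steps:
$R{\left(h \right)} = 2 h \left(-73 + h\right)$
$W{\left(L,z \right)} = 0$
$d = -1220$ ($d = 0 - 1220 = -1220$)
$R{\left(460 \right)} - d = 2 \cdot 460 \left(-73 + 460\right) - -1220 = 2 \cdot 460 \cdot 387 + 1220 = 356040 + 1220 = 357260$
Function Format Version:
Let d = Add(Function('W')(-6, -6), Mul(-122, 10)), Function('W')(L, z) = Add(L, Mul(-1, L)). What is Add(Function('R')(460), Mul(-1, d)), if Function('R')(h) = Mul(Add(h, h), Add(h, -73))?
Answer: 357260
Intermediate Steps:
Function('R')(h) = Mul(2, h, Add(-73, h)) (Function('R')(h) = Mul(Mul(2, h), Add(-73, h)) = Mul(2, h, Add(-73, h)))
Function('W')(L, z) = 0
d = -1220 (d = Add(0, Mul(-122, 10)) = Add(0, -1220) = -1220)
Add(Function('R')(460), Mul(-1, d)) = Add(Mul(2, 460, Add(-73, 460)), Mul(-1, -1220)) = Add(Mul(2, 460, 387), 1220) = Add(356040, 1220) = 357260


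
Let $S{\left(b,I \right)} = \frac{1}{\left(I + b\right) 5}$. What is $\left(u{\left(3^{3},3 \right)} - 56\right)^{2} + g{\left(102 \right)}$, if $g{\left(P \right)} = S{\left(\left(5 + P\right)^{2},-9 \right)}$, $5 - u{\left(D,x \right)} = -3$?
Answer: $\frac{131788801}{57200} \approx 2304.0$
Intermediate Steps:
$u{\left(D,x \right)} = 8$ ($u{\left(D,x \right)} = 5 - -3 = 5 + 3 = 8$)
$S{\left(b,I \right)} = \frac{1}{5 I + 5 b}$
$g{\left(P \right)} = \frac{1}{5 \left(-9 + \left(5 + P\right)^{2}\right)}$
$\left(u{\left(3^{3},3 \right)} - 56\right)^{2} + g{\left(102 \right)} = \left(8 - 56\right)^{2} + \frac{1}{5 \left(-9 + \left(5 + 102\right)^{2}\right)} = \left(-48\right)^{2} + \frac{1}{5 \left(-9 + 107^{2}\right)} = 2304 + \frac{1}{5 \left(-9 + 11449\right)} = 2304 + \frac{1}{5 \cdot 11440} = 2304 + \frac{1}{5} \cdot \frac{1}{11440} = 2304 + \frac{1}{57200} = \frac{131788801}{57200}$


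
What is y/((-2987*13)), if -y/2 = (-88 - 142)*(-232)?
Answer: 3680/1339 ≈ 2.7483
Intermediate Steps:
y = -106720 (y = -2*(-88 - 142)*(-232) = -(-460)*(-232) = -2*53360 = -106720)
y/((-2987*13)) = -106720/((-2987*13)) = -106720/(-38831) = -106720*(-1/38831) = 3680/1339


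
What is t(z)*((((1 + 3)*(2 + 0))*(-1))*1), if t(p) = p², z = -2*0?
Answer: 0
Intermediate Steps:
z = 0 (z = -1*0 = 0)
t(z)*((((1 + 3)*(2 + 0))*(-1))*1) = 0²*((((1 + 3)*(2 + 0))*(-1))*1) = 0*(((4*2)*(-1))*1) = 0*((8*(-1))*1) = 0*(-8*1) = 0*(-8) = 0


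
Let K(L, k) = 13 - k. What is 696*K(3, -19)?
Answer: 22272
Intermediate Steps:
696*K(3, -19) = 696*(13 - 1*(-19)) = 696*(13 + 19) = 696*32 = 22272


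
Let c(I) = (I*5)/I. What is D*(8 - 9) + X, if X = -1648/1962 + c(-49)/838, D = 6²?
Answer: -30280415/822078 ≈ -36.834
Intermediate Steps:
D = 36
c(I) = 5 (c(I) = (5*I)/I = 5)
X = -685607/822078 (X = -1648/1962 + 5/838 = -1648*1/1962 + 5*(1/838) = -824/981 + 5/838 = -685607/822078 ≈ -0.83399)
D*(8 - 9) + X = 36*(8 - 9) - 685607/822078 = 36*(-1) - 685607/822078 = -36 - 685607/822078 = -30280415/822078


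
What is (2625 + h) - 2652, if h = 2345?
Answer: 2318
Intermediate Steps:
(2625 + h) - 2652 = (2625 + 2345) - 2652 = 4970 - 2652 = 2318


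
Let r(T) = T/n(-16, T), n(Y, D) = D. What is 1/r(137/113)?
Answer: 1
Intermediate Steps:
r(T) = 1 (r(T) = T/T = 1)
1/r(137/113) = 1/1 = 1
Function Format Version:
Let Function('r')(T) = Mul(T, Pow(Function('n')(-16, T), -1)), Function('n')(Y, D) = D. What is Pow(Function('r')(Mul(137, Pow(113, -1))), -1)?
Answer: 1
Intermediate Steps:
Function('r')(T) = 1 (Function('r')(T) = Mul(T, Pow(T, -1)) = 1)
Pow(Function('r')(Mul(137, Pow(113, -1))), -1) = Pow(1, -1) = 1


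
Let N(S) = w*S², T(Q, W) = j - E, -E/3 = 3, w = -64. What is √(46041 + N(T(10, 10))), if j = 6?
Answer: √31641 ≈ 177.88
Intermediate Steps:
E = -9 (E = -3*3 = -9)
T(Q, W) = 15 (T(Q, W) = 6 - 1*(-9) = 6 + 9 = 15)
N(S) = -64*S²
√(46041 + N(T(10, 10))) = √(46041 - 64*15²) = √(46041 - 64*225) = √(46041 - 14400) = √31641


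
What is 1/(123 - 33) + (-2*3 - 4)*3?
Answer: -2699/90 ≈ -29.989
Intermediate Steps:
1/(123 - 33) + (-2*3 - 4)*3 = 1/90 + (-6 - 4)*3 = 1/90 - 10*3 = 1/90 - 30 = -2699/90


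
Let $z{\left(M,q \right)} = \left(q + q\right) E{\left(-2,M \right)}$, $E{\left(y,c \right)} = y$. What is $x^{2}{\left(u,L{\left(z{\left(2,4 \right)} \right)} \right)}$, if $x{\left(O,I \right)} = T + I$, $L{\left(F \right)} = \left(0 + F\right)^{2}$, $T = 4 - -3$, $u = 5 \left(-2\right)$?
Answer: $69169$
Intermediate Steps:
$z{\left(M,q \right)} = - 4 q$ ($z{\left(M,q \right)} = \left(q + q\right) \left(-2\right) = 2 q \left(-2\right) = - 4 q$)
$u = -10$
$T = 7$ ($T = 4 + 3 = 7$)
$L{\left(F \right)} = F^{2}$
$x{\left(O,I \right)} = 7 + I$
$x^{2}{\left(u,L{\left(z{\left(2,4 \right)} \right)} \right)} = \left(7 + \left(\left(-4\right) 4\right)^{2}\right)^{2} = \left(7 + \left(-16\right)^{2}\right)^{2} = \left(7 + 256\right)^{2} = 263^{2} = 69169$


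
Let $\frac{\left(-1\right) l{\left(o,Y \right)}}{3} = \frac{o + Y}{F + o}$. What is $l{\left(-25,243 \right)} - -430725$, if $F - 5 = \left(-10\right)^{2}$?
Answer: $\frac{17228673}{40} \approx 4.3072 \cdot 10^{5}$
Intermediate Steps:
$F = 105$ ($F = 5 + \left(-10\right)^{2} = 5 + 100 = 105$)
$l{\left(o,Y \right)} = - \frac{3 \left(Y + o\right)}{105 + o}$ ($l{\left(o,Y \right)} = - 3 \frac{o + Y}{105 + o} = - 3 \frac{Y + o}{105 + o} = - \frac{3 \left(Y + o\right)}{105 + o}$)
$l{\left(-25,243 \right)} - -430725 = \frac{3 \left(\left(-1\right) 243 - -25\right)}{105 - 25} - -430725 = \frac{3 \left(-243 + 25\right)}{80} + 430725 = 3 \cdot \frac{1}{80} \left(-218\right) + 430725 = - \frac{327}{40} + 430725 = \frac{17228673}{40}$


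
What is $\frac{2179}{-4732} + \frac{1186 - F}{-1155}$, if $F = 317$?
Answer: $- \frac{86089}{70980} \approx -1.2129$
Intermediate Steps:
$\frac{2179}{-4732} + \frac{1186 - F}{-1155} = \frac{2179}{-4732} + \frac{1186 - 317}{-1155} = 2179 \left(- \frac{1}{4732}\right) + \left(1186 - 317\right) \left(- \frac{1}{1155}\right) = - \frac{2179}{4732} + 869 \left(- \frac{1}{1155}\right) = - \frac{2179}{4732} - \frac{79}{105} = - \frac{86089}{70980}$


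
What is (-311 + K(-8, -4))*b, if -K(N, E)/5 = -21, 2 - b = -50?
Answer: -10712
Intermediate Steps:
b = 52 (b = 2 - 1*(-50) = 2 + 50 = 52)
K(N, E) = 105 (K(N, E) = -5*(-21) = 105)
(-311 + K(-8, -4))*b = (-311 + 105)*52 = -206*52 = -10712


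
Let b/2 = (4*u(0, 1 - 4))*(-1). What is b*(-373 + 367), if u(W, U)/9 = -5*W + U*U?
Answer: 3888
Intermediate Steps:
u(W, U) = -45*W + 9*U² (u(W, U) = 9*(-5*W + U*U) = 9*(-5*W + U²) = 9*(U² - 5*W) = -45*W + 9*U²)
b = -648 (b = 2*((4*(-45*0 + 9*(1 - 4)²))*(-1)) = 2*((4*(0 + 9*(-3)²))*(-1)) = 2*((4*(0 + 9*9))*(-1)) = 2*((4*(0 + 81))*(-1)) = 2*((4*81)*(-1)) = 2*(324*(-1)) = 2*(-324) = -648)
b*(-373 + 367) = -648*(-373 + 367) = -648*(-6) = 3888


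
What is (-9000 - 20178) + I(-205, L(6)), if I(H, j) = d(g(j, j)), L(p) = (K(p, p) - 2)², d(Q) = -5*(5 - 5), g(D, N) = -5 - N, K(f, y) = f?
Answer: -29178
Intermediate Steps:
d(Q) = 0 (d(Q) = -5*0 = 0)
L(p) = (-2 + p)² (L(p) = (p - 2)² = (-2 + p)²)
I(H, j) = 0
(-9000 - 20178) + I(-205, L(6)) = (-9000 - 20178) + 0 = -29178 + 0 = -29178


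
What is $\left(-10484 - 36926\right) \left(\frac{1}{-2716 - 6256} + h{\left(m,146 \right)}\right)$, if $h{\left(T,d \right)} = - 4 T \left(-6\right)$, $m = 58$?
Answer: $- \frac{296052290215}{4486} \approx -6.5995 \cdot 10^{7}$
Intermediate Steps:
$h{\left(T,d \right)} = 24 T$
$\left(-10484 - 36926\right) \left(\frac{1}{-2716 - 6256} + h{\left(m,146 \right)}\right) = \left(-10484 - 36926\right) \left(\frac{1}{-2716 - 6256} + 24 \cdot 58\right) = - 47410 \left(\frac{1}{-8972} + 1392\right) = - 47410 \left(- \frac{1}{8972} + 1392\right) = \left(-47410\right) \frac{12489023}{8972} = - \frac{296052290215}{4486}$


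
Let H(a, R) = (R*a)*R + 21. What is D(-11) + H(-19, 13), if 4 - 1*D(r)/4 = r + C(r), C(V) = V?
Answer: -3086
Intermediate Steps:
H(a, R) = 21 + a*R² (H(a, R) = a*R² + 21 = 21 + a*R²)
D(r) = 16 - 8*r (D(r) = 16 - 4*(r + r) = 16 - 8*r)
D(-11) + H(-19, 13) = (16 - 8*(-11)) + (21 - 19*13²) = (16 + 88) + (21 - 19*169) = 104 + (21 - 3211) = 104 - 3190 = -3086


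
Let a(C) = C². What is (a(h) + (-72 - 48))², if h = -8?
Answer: 3136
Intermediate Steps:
(a(h) + (-72 - 48))² = ((-8)² + (-72 - 48))² = (64 - 120)² = (-56)² = 3136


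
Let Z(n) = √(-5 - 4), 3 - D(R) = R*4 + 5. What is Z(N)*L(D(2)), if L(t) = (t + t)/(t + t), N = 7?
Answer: 3*I ≈ 3.0*I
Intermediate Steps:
D(R) = -2 - 4*R (D(R) = 3 - (R*4 + 5) = 3 - (4*R + 5) = 3 - (5 + 4*R) = 3 + (-5 - 4*R) = -2 - 4*R)
Z(n) = 3*I (Z(n) = √(-9) = 3*I)
L(t) = 1 (L(t) = (2*t)/((2*t)) = (2*t)*(1/(2*t)) = 1)
Z(N)*L(D(2)) = (3*I)*1 = 3*I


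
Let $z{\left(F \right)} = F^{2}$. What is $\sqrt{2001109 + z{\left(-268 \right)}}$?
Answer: $\sqrt{2072933} \approx 1439.8$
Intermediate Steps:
$\sqrt{2001109 + z{\left(-268 \right)}} = \sqrt{2001109 + \left(-268\right)^{2}} = \sqrt{2001109 + 71824} = \sqrt{2072933}$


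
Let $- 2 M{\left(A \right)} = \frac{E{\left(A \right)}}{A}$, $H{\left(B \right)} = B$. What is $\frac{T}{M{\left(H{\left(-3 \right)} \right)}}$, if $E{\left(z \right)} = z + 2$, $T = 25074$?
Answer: $-150444$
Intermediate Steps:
$E{\left(z \right)} = 2 + z$
$M{\left(A \right)} = - \frac{2 + A}{2 A}$ ($M{\left(A \right)} = - \frac{\left(2 + A\right) \frac{1}{A}}{2} = - \frac{\frac{1}{A} \left(2 + A\right)}{2} = - \frac{2 + A}{2 A}$)
$\frac{T}{M{\left(H{\left(-3 \right)} \right)}} = \frac{25074}{\frac{1}{2} \frac{1}{-3} \left(-2 - -3\right)} = \frac{25074}{\frac{1}{2} \left(- \frac{1}{3}\right) \left(-2 + 3\right)} = \frac{25074}{\frac{1}{2} \left(- \frac{1}{3}\right) 1} = \frac{25074}{- \frac{1}{6}} = 25074 \left(-6\right) = -150444$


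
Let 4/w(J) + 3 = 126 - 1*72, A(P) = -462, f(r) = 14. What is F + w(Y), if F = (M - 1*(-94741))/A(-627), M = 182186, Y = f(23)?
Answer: -672449/1122 ≈ -599.33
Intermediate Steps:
Y = 14
w(J) = 4/51 (w(J) = 4/(-3 + (126 - 1*72)) = 4/(-3 + (126 - 72)) = 4/(-3 + 54) = 4/51)
F = -13187/22 (F = (182186 - 1*(-94741))/(-462) = (182186 + 94741)*(-1/462) = 276927*(-1/462) = -13187/22 ≈ -599.41)
F + w(Y) = -13187/22 + 4/51 = -672449/1122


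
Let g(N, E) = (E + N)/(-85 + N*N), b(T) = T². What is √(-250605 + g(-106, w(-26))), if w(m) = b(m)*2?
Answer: I*√70660804899/531 ≈ 500.6*I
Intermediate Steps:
w(m) = 2*m² (w(m) = m²*2 = 2*m²)
g(N, E) = (E + N)/(-85 + N²)
√(-250605 + g(-106, w(-26))) = √(-250605 + (2*(-26)² - 106)/(-85 + (-106)²)) = √(-250605 + (2*676 - 106)/(-85 + 11236)) = √(-250605 + (1352 - 106)/11151) = √(-250605 + (1/11151)*1246) = √(-250605 + 178/1593) = √(-399213587/1593) = I*√70660804899/531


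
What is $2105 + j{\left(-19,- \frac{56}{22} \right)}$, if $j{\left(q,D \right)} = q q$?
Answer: $2466$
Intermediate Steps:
$j{\left(q,D \right)} = q^{2}$
$2105 + j{\left(-19,- \frac{56}{22} \right)} = 2105 + \left(-19\right)^{2} = 2105 + 361 = 2466$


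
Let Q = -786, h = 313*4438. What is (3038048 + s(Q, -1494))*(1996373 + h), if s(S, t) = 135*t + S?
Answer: 9599735432124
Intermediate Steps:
h = 1389094
s(S, t) = S + 135*t
(3038048 + s(Q, -1494))*(1996373 + h) = (3038048 + (-786 + 135*(-1494)))*(1996373 + 1389094) = (3038048 + (-786 - 201690))*3385467 = (3038048 - 202476)*3385467 = 2835572*3385467 = 9599735432124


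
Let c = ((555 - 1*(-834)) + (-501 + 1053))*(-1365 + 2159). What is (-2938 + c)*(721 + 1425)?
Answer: 3301011536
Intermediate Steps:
c = 1541154 (c = ((555 + 834) + 552)*794 = (1389 + 552)*794 = 1941*794 = 1541154)
(-2938 + c)*(721 + 1425) = (-2938 + 1541154)*(721 + 1425) = 1538216*2146 = 3301011536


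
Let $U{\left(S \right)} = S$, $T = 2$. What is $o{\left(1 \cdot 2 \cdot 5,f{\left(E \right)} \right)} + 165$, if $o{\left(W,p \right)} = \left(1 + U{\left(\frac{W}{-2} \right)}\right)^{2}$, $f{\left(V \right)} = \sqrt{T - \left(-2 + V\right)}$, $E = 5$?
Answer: $181$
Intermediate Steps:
$f{\left(V \right)} = \sqrt{4 - V}$ ($f{\left(V \right)} = \sqrt{2 - \left(-2 + V\right)} = \sqrt{4 - V}$)
$o{\left(W,p \right)} = \left(1 - \frac{W}{2}\right)^{2}$ ($o{\left(W,p \right)} = \left(1 + \frac{W}{-2}\right)^{2} = \left(1 + W \left(- \frac{1}{2}\right)\right)^{2} = \left(1 - \frac{W}{2}\right)^{2}$)
$o{\left(1 \cdot 2 \cdot 5,f{\left(E \right)} \right)} + 165 = \frac{\left(-2 + 1 \cdot 2 \cdot 5\right)^{2}}{4} + 165 = \frac{\left(-2 + 2 \cdot 5\right)^{2}}{4} + 165 = \frac{\left(-2 + 10\right)^{2}}{4} + 165 = \frac{8^{2}}{4} + 165 = \frac{1}{4} \cdot 64 + 165 = 16 + 165 = 181$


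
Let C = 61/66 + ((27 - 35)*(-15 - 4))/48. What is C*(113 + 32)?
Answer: 6525/11 ≈ 593.18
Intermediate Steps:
C = 45/11 (C = 61*(1/66) - 8*(-19)*(1/48) = 61/66 + 152*(1/48) = 61/66 + 19/6 = 45/11 ≈ 4.0909)
C*(113 + 32) = 45*(113 + 32)/11 = (45/11)*145 = 6525/11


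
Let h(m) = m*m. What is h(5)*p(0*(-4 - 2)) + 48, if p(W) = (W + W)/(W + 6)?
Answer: 48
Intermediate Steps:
h(m) = m**2
p(W) = 2*W/(6 + W) (p(W) = (2*W)/(6 + W) = 2*W/(6 + W))
h(5)*p(0*(-4 - 2)) + 48 = 5**2*(2*(0*(-4 - 2))/(6 + 0*(-4 - 2))) + 48 = 25*(2*(0*(-6))/(6 + 0*(-6))) + 48 = 25*(2*0/(6 + 0)) + 48 = 25*(2*0/6) + 48 = 25*(2*0*(1/6)) + 48 = 25*0 + 48 = 0 + 48 = 48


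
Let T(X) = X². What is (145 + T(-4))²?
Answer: 25921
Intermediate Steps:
(145 + T(-4))² = (145 + (-4)²)² = (145 + 16)² = 161² = 25921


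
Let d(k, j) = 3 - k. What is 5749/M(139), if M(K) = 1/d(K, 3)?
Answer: -781864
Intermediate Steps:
M(K) = 1/(3 - K)
5749/M(139) = 5749/((-1/(-3 + 139))) = 5749/((-1/136)) = 5749/((-1*1/136)) = 5749/(-1/136) = 5749*(-136) = -781864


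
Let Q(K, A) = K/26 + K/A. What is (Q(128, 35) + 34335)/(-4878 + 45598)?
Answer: 15626329/18527600 ≈ 0.84341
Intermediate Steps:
Q(K, A) = K/26 + K/A (Q(K, A) = K*(1/26) + K/A = K/26 + K/A)
(Q(128, 35) + 34335)/(-4878 + 45598) = (((1/26)*128 + 128/35) + 34335)/(-4878 + 45598) = ((64/13 + 128*(1/35)) + 34335)/40720 = ((64/13 + 128/35) + 34335)*(1/40720) = (3904/455 + 34335)*(1/40720) = (15626329/455)*(1/40720) = 15626329/18527600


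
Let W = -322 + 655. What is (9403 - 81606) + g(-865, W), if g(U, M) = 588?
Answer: -71615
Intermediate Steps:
W = 333
(9403 - 81606) + g(-865, W) = (9403 - 81606) + 588 = -72203 + 588 = -71615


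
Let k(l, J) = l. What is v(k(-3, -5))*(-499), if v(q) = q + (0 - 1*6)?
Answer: 4491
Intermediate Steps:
v(q) = -6 + q (v(q) = q + (0 - 6) = q - 6 = -6 + q)
v(k(-3, -5))*(-499) = (-6 - 3)*(-499) = -9*(-499) = 4491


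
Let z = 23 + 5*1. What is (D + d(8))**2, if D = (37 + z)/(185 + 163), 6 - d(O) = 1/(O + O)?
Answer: 72675625/1937664 ≈ 37.507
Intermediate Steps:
z = 28 (z = 23 + 5 = 28)
d(O) = 6 - 1/(2*O) (d(O) = 6 - 1/(O + O) = 6 - 1/(2*O))
D = 65/348 (D = (37 + 28)/(185 + 163) = 65/348 ≈ 0.18678)
(D + d(8))**2 = (65/348 + (6 - 1/2/8))**2 = (65/348 + (6 - 1/2*1/8))**2 = (65/348 + (6 - 1/16))**2 = (65/348 + 95/16)**2 = (8525/1392)**2 = 72675625/1937664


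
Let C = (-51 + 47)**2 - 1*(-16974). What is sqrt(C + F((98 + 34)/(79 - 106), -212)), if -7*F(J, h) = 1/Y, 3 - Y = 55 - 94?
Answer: sqrt(29970354)/42 ≈ 130.35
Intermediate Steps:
Y = 42 (Y = 3 - (55 - 94) = 3 - 1*(-39) = 3 + 39 = 42)
F(J, h) = -1/294 (F(J, h) = -1/7/42 = -1/7*1/42 = -1/294)
C = 16990 (C = (-4)**2 + 16974 = 16 + 16974 = 16990)
sqrt(C + F((98 + 34)/(79 - 106), -212)) = sqrt(16990 - 1/294) = sqrt(4995059/294) = sqrt(29970354)/42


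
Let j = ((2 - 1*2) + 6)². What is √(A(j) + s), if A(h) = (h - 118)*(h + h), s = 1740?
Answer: 2*I*√1041 ≈ 64.529*I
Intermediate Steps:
j = 36 (j = ((2 - 2) + 6)² = (0 + 6)² = 6² = 36)
A(h) = 2*h*(-118 + h) (A(h) = (-118 + h)*(2*h) = 2*h*(-118 + h))
√(A(j) + s) = √(2*36*(-118 + 36) + 1740) = √(2*36*(-82) + 1740) = √(-5904 + 1740) = √(-4164) = 2*I*√1041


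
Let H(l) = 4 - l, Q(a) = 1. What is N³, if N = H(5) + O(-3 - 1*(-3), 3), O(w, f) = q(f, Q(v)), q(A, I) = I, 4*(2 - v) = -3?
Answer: 0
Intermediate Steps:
v = 11/4 (v = 2 - ¼*(-3) = 2 + ¾ = 11/4 ≈ 2.7500)
O(w, f) = 1
N = 0 (N = (4 - 1*5) + 1 = (4 - 5) + 1 = -1 + 1 = 0)
N³ = 0³ = 0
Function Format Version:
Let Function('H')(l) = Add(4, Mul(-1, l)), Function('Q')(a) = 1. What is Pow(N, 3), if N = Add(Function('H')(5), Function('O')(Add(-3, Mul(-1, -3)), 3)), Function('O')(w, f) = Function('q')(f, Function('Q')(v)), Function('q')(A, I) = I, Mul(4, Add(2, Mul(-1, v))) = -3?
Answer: 0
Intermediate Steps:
v = Rational(11, 4) (v = Add(2, Mul(Rational(-1, 4), -3)) = Add(2, Rational(3, 4)) = Rational(11, 4) ≈ 2.7500)
Function('O')(w, f) = 1
N = 0 (N = Add(Add(4, Mul(-1, 5)), 1) = Add(Add(4, -5), 1) = Add(-1, 1) = 0)
Pow(N, 3) = Pow(0, 3) = 0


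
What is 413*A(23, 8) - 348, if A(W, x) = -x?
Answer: -3652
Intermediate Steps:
413*A(23, 8) - 348 = 413*(-1*8) - 348 = 413*(-8) - 348 = -3304 - 348 = -3652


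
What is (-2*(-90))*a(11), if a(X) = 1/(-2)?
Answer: -90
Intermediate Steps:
a(X) = -½
(-2*(-90))*a(11) = -2*(-90)*(-½) = 180*(-½) = -90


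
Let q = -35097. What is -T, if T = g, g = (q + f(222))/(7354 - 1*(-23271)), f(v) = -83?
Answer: 7036/6125 ≈ 1.1487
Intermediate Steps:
g = -7036/6125 (g = (-35097 - 83)/(7354 - 1*(-23271)) = -35180/(7354 + 23271) = -35180/30625 = -35180*1/30625 = -7036/6125 ≈ -1.1487)
T = -7036/6125 ≈ -1.1487
-T = -1*(-7036/6125) = 7036/6125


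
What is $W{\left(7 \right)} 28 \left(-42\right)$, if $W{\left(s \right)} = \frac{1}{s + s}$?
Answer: $-84$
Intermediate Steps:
$W{\left(s \right)} = \frac{1}{2 s}$
$W{\left(7 \right)} 28 \left(-42\right) = \frac{1}{2 \cdot 7} \cdot 28 \left(-42\right) = \frac{1}{2} \cdot \frac{1}{7} \cdot 28 \left(-42\right) = \frac{1}{14} \cdot 28 \left(-42\right) = 2 \left(-42\right) = -84$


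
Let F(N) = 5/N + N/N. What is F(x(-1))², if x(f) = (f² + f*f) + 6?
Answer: 169/64 ≈ 2.6406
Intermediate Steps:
x(f) = 6 + 2*f² (x(f) = (f² + f²) + 6 = 2*f² + 6 = 6 + 2*f²)
F(N) = 1 + 5/N (F(N) = 5/N + 1 = 1 + 5/N)
F(x(-1))² = ((5 + (6 + 2*(-1)²))/(6 + 2*(-1)²))² = ((5 + (6 + 2*1))/(6 + 2*1))² = ((5 + (6 + 2))/(6 + 2))² = ((5 + 8)/8)² = ((⅛)*13)² = (13/8)² = 169/64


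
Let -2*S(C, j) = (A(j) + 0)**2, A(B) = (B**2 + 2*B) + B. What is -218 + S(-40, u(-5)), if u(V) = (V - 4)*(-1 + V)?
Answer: -4737260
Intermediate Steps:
A(B) = B**2 + 3*B
u(V) = (-1 + V)*(-4 + V) (u(V) = (-4 + V)*(-1 + V) = (-1 + V)*(-4 + V))
S(C, j) = -j**2*(3 + j)**2/2 (S(C, j) = -(j*(3 + j) + 0)**2/2 = -j**2*(3 + j)**2/2)
-218 + S(-40, u(-5)) = -218 - (4 + (-5)**2 - 5*(-5))**2*(3 + (4 + (-5)**2 - 5*(-5)))**2/2 = -218 - (4 + 25 + 25)**2*(3 + (4 + 25 + 25))**2/2 = -218 - 1/2*54**2*(3 + 54)**2 = -218 - 1/2*2916*57**2 = -218 - 1/2*2916*3249 = -218 - 4737042 = -4737260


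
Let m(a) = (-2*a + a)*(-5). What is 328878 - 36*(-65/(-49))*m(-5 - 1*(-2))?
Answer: 16150122/49 ≈ 3.2959e+5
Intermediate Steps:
m(a) = 5*a (m(a) = -a*(-5) = 5*a)
328878 - 36*(-65/(-49))*m(-5 - 1*(-2)) = 328878 - 36*(-65/(-49))*5*(-5 - 1*(-2)) = 328878 - 36*(-65*(-1/49))*5*(-5 + 2) = 328878 - 36*(65/49)*5*(-3) = 328878 - 2340*(-15)/49 = 328878 - 1*(-35100/49) = 328878 + 35100/49 = 16150122/49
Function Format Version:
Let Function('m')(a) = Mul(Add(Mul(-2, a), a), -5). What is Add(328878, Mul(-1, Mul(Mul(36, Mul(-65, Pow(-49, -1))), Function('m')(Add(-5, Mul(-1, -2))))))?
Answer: Rational(16150122, 49) ≈ 3.2959e+5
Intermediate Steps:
Function('m')(a) = Mul(5, a) (Function('m')(a) = Mul(Mul(-1, a), -5) = Mul(5, a))
Add(328878, Mul(-1, Mul(Mul(36, Mul(-65, Pow(-49, -1))), Function('m')(Add(-5, Mul(-1, -2)))))) = Add(328878, Mul(-1, Mul(Mul(36, Mul(-65, Pow(-49, -1))), Mul(5, Add(-5, Mul(-1, -2)))))) = Add(328878, Mul(-1, Mul(Mul(36, Mul(-65, Rational(-1, 49))), Mul(5, Add(-5, 2))))) = Add(328878, Mul(-1, Mul(Mul(36, Rational(65, 49)), Mul(5, -3)))) = Add(328878, Mul(-1, Mul(Rational(2340, 49), -15))) = Add(328878, Mul(-1, Rational(-35100, 49))) = Add(328878, Rational(35100, 49)) = Rational(16150122, 49)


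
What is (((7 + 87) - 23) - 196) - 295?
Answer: -420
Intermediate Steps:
(((7 + 87) - 23) - 196) - 295 = ((94 - 23) - 196) - 295 = (71 - 196) - 295 = -125 - 295 = -420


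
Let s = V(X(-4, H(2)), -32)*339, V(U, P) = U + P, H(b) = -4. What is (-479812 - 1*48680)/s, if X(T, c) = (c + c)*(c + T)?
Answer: -44041/904 ≈ -48.718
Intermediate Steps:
X(T, c) = 2*c*(T + c) (X(T, c) = (2*c)*(T + c) = 2*c*(T + c))
V(U, P) = P + U
s = 10848 (s = (-32 + 2*(-4)*(-4 - 4))*339 = (-32 + 2*(-4)*(-8))*339 = (-32 + 64)*339 = 32*339 = 10848)
(-479812 - 1*48680)/s = (-479812 - 1*48680)/10848 = (-479812 - 48680)*(1/10848) = -528492*1/10848 = -44041/904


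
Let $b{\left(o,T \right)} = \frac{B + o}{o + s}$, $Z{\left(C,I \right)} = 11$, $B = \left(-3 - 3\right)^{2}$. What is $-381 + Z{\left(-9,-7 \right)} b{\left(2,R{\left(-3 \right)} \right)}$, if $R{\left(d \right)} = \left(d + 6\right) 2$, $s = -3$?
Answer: $-799$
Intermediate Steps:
$B = 36$ ($B = \left(-6\right)^{2} = 36$)
$R{\left(d \right)} = 12 + 2 d$ ($R{\left(d \right)} = \left(6 + d\right) 2 = 12 + 2 d$)
$b{\left(o,T \right)} = \frac{36 + o}{-3 + o}$ ($b{\left(o,T \right)} = \frac{36 + o}{o - 3} = \frac{36 + o}{-3 + o}$)
$-381 + Z{\left(-9,-7 \right)} b{\left(2,R{\left(-3 \right)} \right)} = -381 + 11 \frac{36 + 2}{-3 + 2} = -381 + 11 \frac{1}{-1} \cdot 38 = -381 + 11 \left(\left(-1\right) 38\right) = -381 + 11 \left(-38\right) = -381 - 418 = -799$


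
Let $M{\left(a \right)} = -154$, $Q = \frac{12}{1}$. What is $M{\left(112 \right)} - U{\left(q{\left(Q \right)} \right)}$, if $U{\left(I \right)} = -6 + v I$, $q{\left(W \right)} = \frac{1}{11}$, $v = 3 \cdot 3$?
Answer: $- \frac{1637}{11} \approx -148.82$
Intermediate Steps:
$Q = 12$ ($Q = 12 \cdot 1 = 12$)
$v = 9$
$q{\left(W \right)} = \frac{1}{11}$
$U{\left(I \right)} = -6 + 9 I$
$M{\left(112 \right)} - U{\left(q{\left(Q \right)} \right)} = -154 - \left(-6 + 9 \cdot \frac{1}{11}\right) = -154 - \left(-6 + \frac{9}{11}\right) = -154 - - \frac{57}{11} = -154 + \frac{57}{11} = - \frac{1637}{11}$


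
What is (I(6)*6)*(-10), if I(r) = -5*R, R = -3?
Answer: -900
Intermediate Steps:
I(r) = 15 (I(r) = -5*(-3) = 15)
(I(6)*6)*(-10) = (15*6)*(-10) = 90*(-10) = -900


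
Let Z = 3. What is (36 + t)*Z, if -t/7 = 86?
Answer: -1698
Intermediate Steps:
t = -602 (t = -7*86 = -602)
(36 + t)*Z = (36 - 602)*3 = -566*3 = -1698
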